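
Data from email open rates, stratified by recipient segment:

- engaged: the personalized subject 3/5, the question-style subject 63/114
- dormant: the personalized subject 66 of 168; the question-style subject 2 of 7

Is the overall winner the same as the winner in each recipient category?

Engaged: the personalized subject 3/5 = 60.0%, the question-style subject 63/114 = 55.3% → the personalized subject
Dormant: the personalized subject 66/168 = 39.3%, the question-style subject 2/7 = 28.6% → the personalized subject
Overall: the personalized subject 69/173 = 39.9%, the question-style subject 65/121 = 53.7% → the question-style subject
The personalized subject wins each recipient group but the question-style subject wins overall — the comparison reverses. The personalized subject's sends skew toward dormant, which has a lower base rate.

No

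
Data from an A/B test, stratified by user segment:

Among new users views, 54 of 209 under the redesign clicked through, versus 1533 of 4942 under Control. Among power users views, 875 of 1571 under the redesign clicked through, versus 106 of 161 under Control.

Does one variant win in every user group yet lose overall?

Yes

New users: the redesign 54/209 = 25.8%, Control 1533/4942 = 31.0% → Control
Power users: the redesign 875/1571 = 55.7%, Control 106/161 = 65.8% → Control
Overall: the redesign 929/1780 = 52.2%, Control 1639/5103 = 32.1% → the redesign
Control wins each user group but the redesign wins overall — the comparison reverses. Control's views skew toward new users, which has a lower base rate.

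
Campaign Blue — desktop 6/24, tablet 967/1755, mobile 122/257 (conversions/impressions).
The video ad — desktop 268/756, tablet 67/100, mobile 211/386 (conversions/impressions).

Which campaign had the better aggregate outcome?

Desktop: Campaign Blue 6/24 = 25.0%, the video ad 268/756 = 35.4% → the video ad
Tablet: Campaign Blue 967/1755 = 55.1%, the video ad 67/100 = 67.0% → the video ad
Mobile: Campaign Blue 122/257 = 47.5%, the video ad 211/386 = 54.7% → the video ad
Overall: Campaign Blue 1095/2036 = 53.8%, the video ad 546/1242 = 44.0% → Campaign Blue
(The video ad wins every device group but Campaign Blue wins overall — the video ad's impressions skew toward the low-rate desktop group.)

Campaign Blue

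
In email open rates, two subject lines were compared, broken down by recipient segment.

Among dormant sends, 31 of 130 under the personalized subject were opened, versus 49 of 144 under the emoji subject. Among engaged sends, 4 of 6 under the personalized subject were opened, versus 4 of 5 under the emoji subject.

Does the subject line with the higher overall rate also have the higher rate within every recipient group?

Yes

Dormant: the personalized subject 31/130 = 23.8%, the emoji subject 49/144 = 34.0% → the emoji subject
Engaged: the personalized subject 4/6 = 66.7%, the emoji subject 4/5 = 80.0% → the emoji subject
Overall: the personalized subject 35/136 = 25.7%, the emoji subject 53/149 = 35.6% → the emoji subject
The emoji subject wins overall and in every recipient group — no reversal.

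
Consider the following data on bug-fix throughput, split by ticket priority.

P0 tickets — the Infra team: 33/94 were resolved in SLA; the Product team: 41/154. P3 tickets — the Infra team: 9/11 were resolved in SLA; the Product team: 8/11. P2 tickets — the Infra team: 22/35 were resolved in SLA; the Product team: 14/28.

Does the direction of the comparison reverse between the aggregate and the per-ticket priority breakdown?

P0: the Infra team 33/94 = 35.1%, the Product team 41/154 = 26.6% → the Infra team
P3: the Infra team 9/11 = 81.8%, the Product team 8/11 = 72.7% → the Infra team
P2: the Infra team 22/35 = 62.9%, the Product team 14/28 = 50.0% → the Infra team
Overall: the Infra team 64/140 = 45.7%, the Product team 63/193 = 32.6% → the Infra team
The Infra team wins overall and in every ticket group — no reversal.

No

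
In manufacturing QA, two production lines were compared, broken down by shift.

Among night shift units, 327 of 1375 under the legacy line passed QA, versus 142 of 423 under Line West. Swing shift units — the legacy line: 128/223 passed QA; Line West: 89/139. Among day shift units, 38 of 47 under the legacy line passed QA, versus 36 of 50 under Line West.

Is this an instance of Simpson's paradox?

No

Night shift: the legacy line 327/1375 = 23.8%, Line West 142/423 = 33.6% → Line West
Swing shift: the legacy line 128/223 = 57.4%, Line West 89/139 = 64.0% → Line West
Day shift: the legacy line 38/47 = 80.9%, Line West 36/50 = 72.0% → the legacy line
Overall: the legacy line 493/1645 = 30.0%, Line West 267/612 = 43.6% → Line West
Neither sweeps: the legacy line wins 1 of 3 groups, Line West wins 2. Line West wins overall but not every group — no Simpson reversal.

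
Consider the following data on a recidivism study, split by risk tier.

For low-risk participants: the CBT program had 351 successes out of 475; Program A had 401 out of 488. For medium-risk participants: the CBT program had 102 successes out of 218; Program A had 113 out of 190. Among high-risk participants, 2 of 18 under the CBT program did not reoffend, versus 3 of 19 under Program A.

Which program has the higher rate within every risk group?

Program A

Low-risk: the CBT program 351/475 = 73.9%, Program A 401/488 = 82.2% → Program A
Medium-risk: the CBT program 102/218 = 46.8%, Program A 113/190 = 59.5% → Program A
High-risk: the CBT program 2/18 = 11.1%, Program A 3/19 = 15.8% → Program A
Program A has the higher rate in all 3 groups.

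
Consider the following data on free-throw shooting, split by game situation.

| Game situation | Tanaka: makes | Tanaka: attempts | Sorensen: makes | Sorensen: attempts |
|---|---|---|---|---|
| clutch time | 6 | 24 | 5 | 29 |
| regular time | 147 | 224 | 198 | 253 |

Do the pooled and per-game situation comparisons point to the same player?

Clutch time: Tanaka 6/24 = 25.0%, Sorensen 5/29 = 17.2% → Tanaka
Regular time: Tanaka 147/224 = 65.6%, Sorensen 198/253 = 78.3% → Sorensen
Overall: Tanaka 153/248 = 61.7%, Sorensen 203/282 = 72.0% → Sorensen
Neither sweeps: Tanaka wins 1 of 2 groups, Sorensen wins 1. Sorensen wins overall but not every group — no Simpson reversal.

No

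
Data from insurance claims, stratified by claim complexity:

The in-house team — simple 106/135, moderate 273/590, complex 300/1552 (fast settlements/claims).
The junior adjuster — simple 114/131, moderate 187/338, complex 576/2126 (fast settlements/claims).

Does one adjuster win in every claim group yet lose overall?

Simple: the in-house team 106/135 = 78.5%, the junior adjuster 114/131 = 87.0% → the junior adjuster
Moderate: the in-house team 273/590 = 46.3%, the junior adjuster 187/338 = 55.3% → the junior adjuster
Complex: the in-house team 300/1552 = 19.3%, the junior adjuster 576/2126 = 27.1% → the junior adjuster
Overall: the in-house team 679/2277 = 29.8%, the junior adjuster 877/2595 = 33.8% → the junior adjuster
The junior adjuster wins overall and in every claim group — no reversal.

No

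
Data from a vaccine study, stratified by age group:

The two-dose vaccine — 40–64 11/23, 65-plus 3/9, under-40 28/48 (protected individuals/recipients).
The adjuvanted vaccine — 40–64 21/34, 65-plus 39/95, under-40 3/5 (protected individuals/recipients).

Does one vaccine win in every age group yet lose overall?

40–64: the two-dose vaccine 11/23 = 47.8%, the adjuvanted vaccine 21/34 = 61.8% → the adjuvanted vaccine
65-plus: the two-dose vaccine 3/9 = 33.3%, the adjuvanted vaccine 39/95 = 41.1% → the adjuvanted vaccine
Under-40: the two-dose vaccine 28/48 = 58.3%, the adjuvanted vaccine 3/5 = 60.0% → the adjuvanted vaccine
Overall: the two-dose vaccine 42/80 = 52.5%, the adjuvanted vaccine 63/134 = 47.0% → the two-dose vaccine
The adjuvanted vaccine wins each age group but the two-dose vaccine wins overall — the comparison reverses. The adjuvanted vaccine's recipients skew toward 65-plus, which has a lower base rate.

Yes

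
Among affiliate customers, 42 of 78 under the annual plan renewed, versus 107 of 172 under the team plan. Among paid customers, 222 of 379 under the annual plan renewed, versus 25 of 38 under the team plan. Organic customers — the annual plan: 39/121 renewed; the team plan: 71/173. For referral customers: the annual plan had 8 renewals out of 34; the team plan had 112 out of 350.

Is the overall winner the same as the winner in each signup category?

Affiliate: the annual plan 42/78 = 53.8%, the team plan 107/172 = 62.2% → the team plan
Paid: the annual plan 222/379 = 58.6%, the team plan 25/38 = 65.8% → the team plan
Organic: the annual plan 39/121 = 32.2%, the team plan 71/173 = 41.0% → the team plan
Referral: the annual plan 8/34 = 23.5%, the team plan 112/350 = 32.0% → the team plan
Overall: the annual plan 311/612 = 50.8%, the team plan 315/733 = 43.0% → the annual plan
The team plan wins each signup group but the annual plan wins overall — the comparison reverses. The team plan's customers skew toward referral, which has a lower base rate.

No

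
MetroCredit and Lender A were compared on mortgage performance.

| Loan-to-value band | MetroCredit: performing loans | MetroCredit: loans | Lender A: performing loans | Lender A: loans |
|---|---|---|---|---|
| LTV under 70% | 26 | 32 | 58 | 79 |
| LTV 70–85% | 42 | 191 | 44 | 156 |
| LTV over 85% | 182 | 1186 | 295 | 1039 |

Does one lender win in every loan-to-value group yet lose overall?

LTV under 70%: MetroCredit 26/32 = 81.2%, Lender A 58/79 = 73.4% → MetroCredit
LTV 70–85%: MetroCredit 42/191 = 22.0%, Lender A 44/156 = 28.2% → Lender A
LTV over 85%: MetroCredit 182/1186 = 15.3%, Lender A 295/1039 = 28.4% → Lender A
Overall: MetroCredit 250/1409 = 17.7%, Lender A 397/1274 = 31.2% → Lender A
Neither sweeps: MetroCredit wins 1 of 3 groups, Lender A wins 2. Lender A wins overall but not every group — no Simpson reversal.

No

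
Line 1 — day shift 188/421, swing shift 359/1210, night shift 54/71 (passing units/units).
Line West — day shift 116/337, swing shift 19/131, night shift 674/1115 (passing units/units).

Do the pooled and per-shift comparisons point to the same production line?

No

Day shift: Line 1 188/421 = 44.7%, Line West 116/337 = 34.4% → Line 1
Swing shift: Line 1 359/1210 = 29.7%, Line West 19/131 = 14.5% → Line 1
Night shift: Line 1 54/71 = 76.1%, Line West 674/1115 = 60.4% → Line 1
Overall: Line 1 601/1702 = 35.3%, Line West 809/1583 = 51.1% → Line West
Line 1 wins each shift group but Line West wins overall — the comparison reverses. Line 1's units skew toward swing shift, which has a lower base rate.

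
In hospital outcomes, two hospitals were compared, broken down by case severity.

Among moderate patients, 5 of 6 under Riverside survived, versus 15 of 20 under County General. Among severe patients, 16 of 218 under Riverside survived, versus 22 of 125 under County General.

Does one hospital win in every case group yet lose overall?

Moderate: Riverside 5/6 = 83.3%, County General 15/20 = 75.0% → Riverside
Severe: Riverside 16/218 = 7.3%, County General 22/125 = 17.6% → County General
Overall: Riverside 21/224 = 9.4%, County General 37/145 = 25.5% → County General
Neither sweeps: Riverside wins 1 of 2 groups, County General wins 1. County General wins overall but not every group — no Simpson reversal.

No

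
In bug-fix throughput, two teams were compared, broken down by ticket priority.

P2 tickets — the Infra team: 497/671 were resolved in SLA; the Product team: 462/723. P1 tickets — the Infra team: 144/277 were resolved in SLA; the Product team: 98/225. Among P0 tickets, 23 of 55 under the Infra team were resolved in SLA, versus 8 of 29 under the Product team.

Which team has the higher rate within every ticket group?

the Infra team

P2: the Infra team 497/671 = 74.1%, the Product team 462/723 = 63.9% → the Infra team
P1: the Infra team 144/277 = 52.0%, the Product team 98/225 = 43.6% → the Infra team
P0: the Infra team 23/55 = 41.8%, the Product team 8/29 = 27.6% → the Infra team
The Infra team has the higher rate in all 3 groups.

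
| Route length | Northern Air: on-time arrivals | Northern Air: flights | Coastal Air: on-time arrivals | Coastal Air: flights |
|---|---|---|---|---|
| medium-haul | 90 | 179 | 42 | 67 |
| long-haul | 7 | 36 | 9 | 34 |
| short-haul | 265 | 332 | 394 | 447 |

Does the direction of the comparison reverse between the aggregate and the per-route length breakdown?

Medium-haul: Northern Air 90/179 = 50.3%, Coastal Air 42/67 = 62.7% → Coastal Air
Long-haul: Northern Air 7/36 = 19.4%, Coastal Air 9/34 = 26.5% → Coastal Air
Short-haul: Northern Air 265/332 = 79.8%, Coastal Air 394/447 = 88.1% → Coastal Air
Overall: Northern Air 362/547 = 66.2%, Coastal Air 445/548 = 81.2% → Coastal Air
Coastal Air wins overall and in every route group — no reversal.

No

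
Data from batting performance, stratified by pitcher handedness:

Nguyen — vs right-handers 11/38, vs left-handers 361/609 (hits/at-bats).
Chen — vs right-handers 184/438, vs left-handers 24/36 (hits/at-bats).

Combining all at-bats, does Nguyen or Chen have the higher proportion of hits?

Nguyen

Vs right-handers: Nguyen 11/38 = 28.9%, Chen 184/438 = 42.0% → Chen
Vs left-handers: Nguyen 361/609 = 59.3%, Chen 24/36 = 66.7% → Chen
Overall: Nguyen 372/647 = 57.5%, Chen 208/474 = 43.9% → Nguyen
(Chen wins every pitcher group but Nguyen wins overall — Chen's at-bats skew toward the low-rate vs right-handers group.)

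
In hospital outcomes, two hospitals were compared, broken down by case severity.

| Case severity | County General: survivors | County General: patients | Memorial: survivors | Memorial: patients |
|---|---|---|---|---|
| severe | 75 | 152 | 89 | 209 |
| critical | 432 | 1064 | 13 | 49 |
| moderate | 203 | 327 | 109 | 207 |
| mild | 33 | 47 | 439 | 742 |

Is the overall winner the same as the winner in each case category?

No

Severe: County General 75/152 = 49.3%, Memorial 89/209 = 42.6% → County General
Critical: County General 432/1064 = 40.6%, Memorial 13/49 = 26.5% → County General
Moderate: County General 203/327 = 62.1%, Memorial 109/207 = 52.7% → County General
Mild: County General 33/47 = 70.2%, Memorial 439/742 = 59.2% → County General
Overall: County General 743/1590 = 46.7%, Memorial 650/1207 = 53.9% → Memorial
County General wins each case group but Memorial wins overall — the comparison reverses. County General's patients skew toward critical, which has a lower base rate.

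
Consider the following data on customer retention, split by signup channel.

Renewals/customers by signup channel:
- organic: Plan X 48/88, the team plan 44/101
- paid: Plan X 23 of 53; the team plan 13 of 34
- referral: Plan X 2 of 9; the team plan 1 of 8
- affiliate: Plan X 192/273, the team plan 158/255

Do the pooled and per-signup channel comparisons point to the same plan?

Organic: Plan X 48/88 = 54.5%, the team plan 44/101 = 43.6% → Plan X
Paid: Plan X 23/53 = 43.4%, the team plan 13/34 = 38.2% → Plan X
Referral: Plan X 2/9 = 22.2%, the team plan 1/8 = 12.5% → Plan X
Affiliate: Plan X 192/273 = 70.3%, the team plan 158/255 = 62.0% → Plan X
Overall: Plan X 265/423 = 62.6%, the team plan 216/398 = 54.3% → Plan X
Plan X wins overall and in every signup group — no reversal.

Yes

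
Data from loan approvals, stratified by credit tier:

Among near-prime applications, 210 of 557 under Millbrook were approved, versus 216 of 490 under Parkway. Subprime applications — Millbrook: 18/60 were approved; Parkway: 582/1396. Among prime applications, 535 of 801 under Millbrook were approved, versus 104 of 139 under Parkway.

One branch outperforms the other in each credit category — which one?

Parkway

Near-prime: Millbrook 210/557 = 37.7%, Parkway 216/490 = 44.1% → Parkway
Subprime: Millbrook 18/60 = 30.0%, Parkway 582/1396 = 41.7% → Parkway
Prime: Millbrook 535/801 = 66.8%, Parkway 104/139 = 74.8% → Parkway
Parkway has the higher rate in all 3 groups.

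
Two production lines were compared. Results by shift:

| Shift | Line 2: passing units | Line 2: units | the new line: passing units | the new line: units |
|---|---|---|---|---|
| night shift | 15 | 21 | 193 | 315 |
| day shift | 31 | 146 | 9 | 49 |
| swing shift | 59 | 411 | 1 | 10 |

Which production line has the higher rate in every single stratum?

Night shift: Line 2 15/21 = 71.4%, the new line 193/315 = 61.3% → Line 2
Day shift: Line 2 31/146 = 21.2%, the new line 9/49 = 18.4% → Line 2
Swing shift: Line 2 59/411 = 14.4%, the new line 1/10 = 10.0% → Line 2
Line 2 has the higher rate in all 3 groups.

Line 2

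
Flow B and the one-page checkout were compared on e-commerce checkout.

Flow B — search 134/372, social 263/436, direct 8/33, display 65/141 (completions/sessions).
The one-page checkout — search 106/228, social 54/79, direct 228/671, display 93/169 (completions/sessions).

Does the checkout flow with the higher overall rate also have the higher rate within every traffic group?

Search: Flow B 134/372 = 36.0%, the one-page checkout 106/228 = 46.5% → the one-page checkout
Social: Flow B 263/436 = 60.3%, the one-page checkout 54/79 = 68.4% → the one-page checkout
Direct: Flow B 8/33 = 24.2%, the one-page checkout 228/671 = 34.0% → the one-page checkout
Display: Flow B 65/141 = 46.1%, the one-page checkout 93/169 = 55.0% → the one-page checkout
Overall: Flow B 470/982 = 47.9%, the one-page checkout 481/1147 = 41.9% → Flow B
The one-page checkout wins each traffic group but Flow B wins overall — the comparison reverses. The one-page checkout's sessions skew toward direct, which has a lower base rate.

No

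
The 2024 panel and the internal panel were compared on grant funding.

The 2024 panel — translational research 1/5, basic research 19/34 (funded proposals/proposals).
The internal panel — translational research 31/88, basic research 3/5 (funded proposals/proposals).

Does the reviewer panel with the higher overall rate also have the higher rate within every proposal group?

Translational research: the 2024 panel 1/5 = 20.0%, the internal panel 31/88 = 35.2% → the internal panel
Basic research: the 2024 panel 19/34 = 55.9%, the internal panel 3/5 = 60.0% → the internal panel
Overall: the 2024 panel 20/39 = 51.3%, the internal panel 34/93 = 36.6% → the 2024 panel
The internal panel wins each proposal group but the 2024 panel wins overall — the comparison reverses. The internal panel's proposals skew toward translational research, which has a lower base rate.

No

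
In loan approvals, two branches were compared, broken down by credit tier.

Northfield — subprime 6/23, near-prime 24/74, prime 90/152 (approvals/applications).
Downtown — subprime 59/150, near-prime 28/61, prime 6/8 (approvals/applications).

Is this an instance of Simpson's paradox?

Subprime: Northfield 6/23 = 26.1%, Downtown 59/150 = 39.3% → Downtown
Near-prime: Northfield 24/74 = 32.4%, Downtown 28/61 = 45.9% → Downtown
Prime: Northfield 90/152 = 59.2%, Downtown 6/8 = 75.0% → Downtown
Overall: Northfield 120/249 = 48.2%, Downtown 93/219 = 42.5% → Northfield
Downtown wins each credit group but Northfield wins overall — the comparison reverses. Downtown's applications skew toward subprime, which has a lower base rate.

Yes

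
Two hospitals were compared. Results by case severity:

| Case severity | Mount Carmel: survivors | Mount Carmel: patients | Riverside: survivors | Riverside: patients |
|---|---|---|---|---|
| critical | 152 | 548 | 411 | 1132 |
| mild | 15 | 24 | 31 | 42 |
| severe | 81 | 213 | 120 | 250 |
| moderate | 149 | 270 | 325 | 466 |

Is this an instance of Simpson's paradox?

No

Critical: Mount Carmel 152/548 = 27.7%, Riverside 411/1132 = 36.3% → Riverside
Mild: Mount Carmel 15/24 = 62.5%, Riverside 31/42 = 73.8% → Riverside
Severe: Mount Carmel 81/213 = 38.0%, Riverside 120/250 = 48.0% → Riverside
Moderate: Mount Carmel 149/270 = 55.2%, Riverside 325/466 = 69.7% → Riverside
Overall: Mount Carmel 397/1055 = 37.6%, Riverside 887/1890 = 46.9% → Riverside
Riverside wins overall and in every case group — no reversal.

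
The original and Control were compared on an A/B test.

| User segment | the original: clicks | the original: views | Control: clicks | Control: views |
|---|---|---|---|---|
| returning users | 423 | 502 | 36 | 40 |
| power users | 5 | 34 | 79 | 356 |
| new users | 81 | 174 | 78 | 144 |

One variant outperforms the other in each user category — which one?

Returning users: the original 423/502 = 84.3%, Control 36/40 = 90.0% → Control
Power users: the original 5/34 = 14.7%, Control 79/356 = 22.2% → Control
New users: the original 81/174 = 46.6%, Control 78/144 = 54.2% → Control
Control has the higher rate in all 3 groups.

Control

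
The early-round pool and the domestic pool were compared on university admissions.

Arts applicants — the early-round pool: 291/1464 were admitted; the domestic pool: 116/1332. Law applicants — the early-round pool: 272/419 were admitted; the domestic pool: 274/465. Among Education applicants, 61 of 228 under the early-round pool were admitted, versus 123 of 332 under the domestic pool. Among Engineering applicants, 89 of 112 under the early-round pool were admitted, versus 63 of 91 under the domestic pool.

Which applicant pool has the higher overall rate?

Arts: the early-round pool 291/1464 = 19.9%, the domestic pool 116/1332 = 8.7% → the early-round pool
Law: the early-round pool 272/419 = 64.9%, the domestic pool 274/465 = 58.9% → the early-round pool
Education: the early-round pool 61/228 = 26.8%, the domestic pool 123/332 = 37.0% → the domestic pool
Engineering: the early-round pool 89/112 = 79.5%, the domestic pool 63/91 = 69.2% → the early-round pool
Overall: the early-round pool 713/2223 = 32.1%, the domestic pool 576/2220 = 25.9% → the early-round pool
(Neither sweeps every department group, but the early-round pool has the higher pooled rate.)

the early-round pool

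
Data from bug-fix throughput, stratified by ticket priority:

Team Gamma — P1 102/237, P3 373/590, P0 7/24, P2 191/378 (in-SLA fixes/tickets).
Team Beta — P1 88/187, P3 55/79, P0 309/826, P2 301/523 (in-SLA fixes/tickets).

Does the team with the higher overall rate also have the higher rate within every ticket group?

P1: Team Gamma 102/237 = 43.0%, Team Beta 88/187 = 47.1% → Team Beta
P3: Team Gamma 373/590 = 63.2%, Team Beta 55/79 = 69.6% → Team Beta
P0: Team Gamma 7/24 = 29.2%, Team Beta 309/826 = 37.4% → Team Beta
P2: Team Gamma 191/378 = 50.5%, Team Beta 301/523 = 57.6% → Team Beta
Overall: Team Gamma 673/1229 = 54.8%, Team Beta 753/1615 = 46.6% → Team Gamma
Team Beta wins each ticket group but Team Gamma wins overall — the comparison reverses. Team Beta's tickets skew toward P0, which has a lower base rate.

No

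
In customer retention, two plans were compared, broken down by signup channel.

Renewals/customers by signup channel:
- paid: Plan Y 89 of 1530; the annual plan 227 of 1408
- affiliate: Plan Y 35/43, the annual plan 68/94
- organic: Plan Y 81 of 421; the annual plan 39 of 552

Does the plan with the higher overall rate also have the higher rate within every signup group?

No

Paid: Plan Y 89/1530 = 5.8%, the annual plan 227/1408 = 16.1% → the annual plan
Affiliate: Plan Y 35/43 = 81.4%, the annual plan 68/94 = 72.3% → Plan Y
Organic: Plan Y 81/421 = 19.2%, the annual plan 39/552 = 7.1% → Plan Y
Overall: Plan Y 205/1994 = 10.3%, the annual plan 334/2054 = 16.3% → the annual plan
Neither sweeps: Plan Y wins 2 of 3 groups, the annual plan wins 1. The annual plan wins overall but not every group — no Simpson reversal.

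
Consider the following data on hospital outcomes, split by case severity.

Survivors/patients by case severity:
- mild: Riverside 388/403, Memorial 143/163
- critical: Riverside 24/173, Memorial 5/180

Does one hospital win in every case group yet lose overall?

Mild: Riverside 388/403 = 96.3%, Memorial 143/163 = 87.7% → Riverside
Critical: Riverside 24/173 = 13.9%, Memorial 5/180 = 2.8% → Riverside
Overall: Riverside 412/576 = 71.5%, Memorial 148/343 = 43.1% → Riverside
Riverside wins overall and in every case group — no reversal.

No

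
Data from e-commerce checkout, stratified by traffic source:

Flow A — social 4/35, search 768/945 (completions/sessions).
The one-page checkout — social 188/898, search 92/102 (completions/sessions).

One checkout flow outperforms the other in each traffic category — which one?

the one-page checkout

Social: Flow A 4/35 = 11.4%, the one-page checkout 188/898 = 20.9% → the one-page checkout
Search: Flow A 768/945 = 81.3%, the one-page checkout 92/102 = 90.2% → the one-page checkout
The one-page checkout has the higher rate in both groups.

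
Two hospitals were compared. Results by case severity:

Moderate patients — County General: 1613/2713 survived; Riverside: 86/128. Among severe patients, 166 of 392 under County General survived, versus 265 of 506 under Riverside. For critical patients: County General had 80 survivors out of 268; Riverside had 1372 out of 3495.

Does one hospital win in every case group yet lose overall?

Yes

Moderate: County General 1613/2713 = 59.5%, Riverside 86/128 = 67.2% → Riverside
Severe: County General 166/392 = 42.3%, Riverside 265/506 = 52.4% → Riverside
Critical: County General 80/268 = 29.9%, Riverside 1372/3495 = 39.3% → Riverside
Overall: County General 1859/3373 = 55.1%, Riverside 1723/4129 = 41.7% → County General
Riverside wins each case group but County General wins overall — the comparison reverses. Riverside's patients skew toward critical, which has a lower base rate.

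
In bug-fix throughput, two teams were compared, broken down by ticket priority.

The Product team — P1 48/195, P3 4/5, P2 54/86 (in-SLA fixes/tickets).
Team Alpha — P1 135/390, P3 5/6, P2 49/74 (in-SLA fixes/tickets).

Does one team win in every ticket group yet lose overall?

No

P1: the Product team 48/195 = 24.6%, Team Alpha 135/390 = 34.6% → Team Alpha
P3: the Product team 4/5 = 80.0%, Team Alpha 5/6 = 83.3% → Team Alpha
P2: the Product team 54/86 = 62.8%, Team Alpha 49/74 = 66.2% → Team Alpha
Overall: the Product team 106/286 = 37.1%, Team Alpha 189/470 = 40.2% → Team Alpha
Team Alpha wins overall and in every ticket group — no reversal.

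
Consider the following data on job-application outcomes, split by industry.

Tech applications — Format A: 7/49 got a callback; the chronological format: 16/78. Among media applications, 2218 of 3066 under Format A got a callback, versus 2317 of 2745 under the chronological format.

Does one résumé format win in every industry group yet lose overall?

Tech: Format A 7/49 = 14.3%, the chronological format 16/78 = 20.5% → the chronological format
Media: Format A 2218/3066 = 72.3%, the chronological format 2317/2745 = 84.4% → the chronological format
Overall: Format A 2225/3115 = 71.4%, the chronological format 2333/2823 = 82.6% → the chronological format
The chronological format wins overall and in every industry group — no reversal.

No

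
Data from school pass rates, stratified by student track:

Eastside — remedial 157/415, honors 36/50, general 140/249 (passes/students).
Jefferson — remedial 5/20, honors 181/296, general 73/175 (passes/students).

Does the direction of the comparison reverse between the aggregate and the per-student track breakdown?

Remedial: Eastside 157/415 = 37.8%, Jefferson 5/20 = 25.0% → Eastside
Honors: Eastside 36/50 = 72.0%, Jefferson 181/296 = 61.1% → Eastside
General: Eastside 140/249 = 56.2%, Jefferson 73/175 = 41.7% → Eastside
Overall: Eastside 333/714 = 46.6%, Jefferson 259/491 = 52.7% → Jefferson
Eastside wins each student group but Jefferson wins overall — the comparison reverses. Eastside's students skew toward remedial, which has a lower base rate.

Yes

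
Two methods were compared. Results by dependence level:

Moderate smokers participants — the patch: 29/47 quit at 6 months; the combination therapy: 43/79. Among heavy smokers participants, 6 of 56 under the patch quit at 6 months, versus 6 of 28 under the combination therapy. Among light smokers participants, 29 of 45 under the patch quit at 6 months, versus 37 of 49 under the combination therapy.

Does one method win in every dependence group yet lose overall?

No

Moderate smokers: the patch 29/47 = 61.7%, the combination therapy 43/79 = 54.4% → the patch
Heavy smokers: the patch 6/56 = 10.7%, the combination therapy 6/28 = 21.4% → the combination therapy
Light smokers: the patch 29/45 = 64.4%, the combination therapy 37/49 = 75.5% → the combination therapy
Overall: the patch 64/148 = 43.2%, the combination therapy 86/156 = 55.1% → the combination therapy
Neither sweeps: the patch wins 1 of 3 groups, the combination therapy wins 2. The combination therapy wins overall but not every group — no Simpson reversal.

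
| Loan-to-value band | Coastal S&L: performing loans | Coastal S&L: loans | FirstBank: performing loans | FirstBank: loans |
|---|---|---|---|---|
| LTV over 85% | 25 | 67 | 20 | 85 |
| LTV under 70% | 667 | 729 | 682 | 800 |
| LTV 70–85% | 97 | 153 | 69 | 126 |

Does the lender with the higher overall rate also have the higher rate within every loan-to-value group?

LTV over 85%: Coastal S&L 25/67 = 37.3%, FirstBank 20/85 = 23.5% → Coastal S&L
LTV under 70%: Coastal S&L 667/729 = 91.5%, FirstBank 682/800 = 85.2% → Coastal S&L
LTV 70–85%: Coastal S&L 97/153 = 63.4%, FirstBank 69/126 = 54.8% → Coastal S&L
Overall: Coastal S&L 789/949 = 83.1%, FirstBank 771/1011 = 76.3% → Coastal S&L
Coastal S&L wins overall and in every loan-to-value group — no reversal.

Yes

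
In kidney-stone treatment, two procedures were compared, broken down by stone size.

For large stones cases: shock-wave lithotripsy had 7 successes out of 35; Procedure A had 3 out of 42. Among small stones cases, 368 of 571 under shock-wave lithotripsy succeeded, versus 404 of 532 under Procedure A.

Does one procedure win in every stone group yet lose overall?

Large stones: shock-wave lithotripsy 7/35 = 20.0%, Procedure A 3/42 = 7.1% → shock-wave lithotripsy
Small stones: shock-wave lithotripsy 368/571 = 64.4%, Procedure A 404/532 = 75.9% → Procedure A
Overall: shock-wave lithotripsy 375/606 = 61.9%, Procedure A 407/574 = 70.9% → Procedure A
Neither sweeps: shock-wave lithotripsy wins 1 of 2 groups, Procedure A wins 1. Procedure A wins overall but not every group — no Simpson reversal.

No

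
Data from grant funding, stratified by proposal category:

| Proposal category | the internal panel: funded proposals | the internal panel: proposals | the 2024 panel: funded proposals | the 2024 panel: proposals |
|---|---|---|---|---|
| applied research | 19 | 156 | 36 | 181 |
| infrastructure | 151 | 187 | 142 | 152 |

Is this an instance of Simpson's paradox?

Applied research: the internal panel 19/156 = 12.2%, the 2024 panel 36/181 = 19.9% → the 2024 panel
Infrastructure: the internal panel 151/187 = 80.7%, the 2024 panel 142/152 = 93.4% → the 2024 panel
Overall: the internal panel 170/343 = 49.6%, the 2024 panel 178/333 = 53.5% → the 2024 panel
The 2024 panel wins overall and in every proposal group — no reversal.

No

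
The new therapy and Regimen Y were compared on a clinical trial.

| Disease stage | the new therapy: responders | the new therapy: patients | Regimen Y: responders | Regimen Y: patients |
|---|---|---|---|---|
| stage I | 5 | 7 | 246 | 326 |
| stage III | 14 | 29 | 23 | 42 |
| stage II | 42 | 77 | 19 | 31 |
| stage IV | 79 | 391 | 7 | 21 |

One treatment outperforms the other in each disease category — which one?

Stage I: the new therapy 5/7 = 71.4%, Regimen Y 246/326 = 75.5% → Regimen Y
Stage III: the new therapy 14/29 = 48.3%, Regimen Y 23/42 = 54.8% → Regimen Y
Stage II: the new therapy 42/77 = 54.5%, Regimen Y 19/31 = 61.3% → Regimen Y
Stage IV: the new therapy 79/391 = 20.2%, Regimen Y 7/21 = 33.3% → Regimen Y
Regimen Y has the higher rate in all 4 groups.

Regimen Y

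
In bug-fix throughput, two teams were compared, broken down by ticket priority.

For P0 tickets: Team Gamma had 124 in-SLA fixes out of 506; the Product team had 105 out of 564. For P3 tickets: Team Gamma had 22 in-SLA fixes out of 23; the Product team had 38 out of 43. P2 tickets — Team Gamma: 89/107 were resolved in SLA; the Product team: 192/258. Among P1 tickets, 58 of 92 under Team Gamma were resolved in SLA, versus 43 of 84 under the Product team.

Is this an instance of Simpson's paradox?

No

P0: Team Gamma 124/506 = 24.5%, the Product team 105/564 = 18.6% → Team Gamma
P3: Team Gamma 22/23 = 95.7%, the Product team 38/43 = 88.4% → Team Gamma
P2: Team Gamma 89/107 = 83.2%, the Product team 192/258 = 74.4% → Team Gamma
P1: Team Gamma 58/92 = 63.0%, the Product team 43/84 = 51.2% → Team Gamma
Overall: Team Gamma 293/728 = 40.2%, the Product team 378/949 = 39.8% → Team Gamma
Team Gamma wins overall and in every ticket group — no reversal.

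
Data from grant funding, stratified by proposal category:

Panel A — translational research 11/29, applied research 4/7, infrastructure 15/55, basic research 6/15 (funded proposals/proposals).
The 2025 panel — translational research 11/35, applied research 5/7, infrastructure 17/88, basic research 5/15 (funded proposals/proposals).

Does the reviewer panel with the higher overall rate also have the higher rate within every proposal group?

No

Translational research: Panel A 11/29 = 37.9%, the 2025 panel 11/35 = 31.4% → Panel A
Applied research: Panel A 4/7 = 57.1%, the 2025 panel 5/7 = 71.4% → the 2025 panel
Infrastructure: Panel A 15/55 = 27.3%, the 2025 panel 17/88 = 19.3% → Panel A
Basic research: Panel A 6/15 = 40.0%, the 2025 panel 5/15 = 33.3% → Panel A
Overall: Panel A 36/106 = 34.0%, the 2025 panel 38/145 = 26.2% → Panel A
Neither sweeps: Panel A wins 3 of 4 groups, the 2025 panel wins 1. Panel A wins overall but not every group — no Simpson reversal.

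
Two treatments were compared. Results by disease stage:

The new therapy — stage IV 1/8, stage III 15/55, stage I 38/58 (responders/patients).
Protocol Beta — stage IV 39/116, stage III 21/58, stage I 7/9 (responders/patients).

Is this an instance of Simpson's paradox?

Stage IV: the new therapy 1/8 = 12.5%, Protocol Beta 39/116 = 33.6% → Protocol Beta
Stage III: the new therapy 15/55 = 27.3%, Protocol Beta 21/58 = 36.2% → Protocol Beta
Stage I: the new therapy 38/58 = 65.5%, Protocol Beta 7/9 = 77.8% → Protocol Beta
Overall: the new therapy 54/121 = 44.6%, Protocol Beta 67/183 = 36.6% → the new therapy
Protocol Beta wins each disease group but the new therapy wins overall — the comparison reverses. Protocol Beta's patients skew toward stage IV, which has a lower base rate.

Yes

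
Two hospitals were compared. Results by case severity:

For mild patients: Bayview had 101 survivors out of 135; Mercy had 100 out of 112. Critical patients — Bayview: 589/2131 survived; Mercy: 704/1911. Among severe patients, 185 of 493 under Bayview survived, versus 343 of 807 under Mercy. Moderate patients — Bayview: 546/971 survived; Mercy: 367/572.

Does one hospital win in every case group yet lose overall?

Mild: Bayview 101/135 = 74.8%, Mercy 100/112 = 89.3% → Mercy
Critical: Bayview 589/2131 = 27.6%, Mercy 704/1911 = 36.8% → Mercy
Severe: Bayview 185/493 = 37.5%, Mercy 343/807 = 42.5% → Mercy
Moderate: Bayview 546/971 = 56.2%, Mercy 367/572 = 64.2% → Mercy
Overall: Bayview 1421/3730 = 38.1%, Mercy 1514/3402 = 44.5% → Mercy
Mercy wins overall and in every case group — no reversal.

No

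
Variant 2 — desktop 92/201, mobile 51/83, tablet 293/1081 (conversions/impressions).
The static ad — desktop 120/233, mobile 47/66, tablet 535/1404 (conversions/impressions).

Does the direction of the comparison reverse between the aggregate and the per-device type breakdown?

No

Desktop: Variant 2 92/201 = 45.8%, the static ad 120/233 = 51.5% → the static ad
Mobile: Variant 2 51/83 = 61.4%, the static ad 47/66 = 71.2% → the static ad
Tablet: Variant 2 293/1081 = 27.1%, the static ad 535/1404 = 38.1% → the static ad
Overall: Variant 2 436/1365 = 31.9%, the static ad 702/1703 = 41.2% → the static ad
The static ad wins overall and in every device group — no reversal.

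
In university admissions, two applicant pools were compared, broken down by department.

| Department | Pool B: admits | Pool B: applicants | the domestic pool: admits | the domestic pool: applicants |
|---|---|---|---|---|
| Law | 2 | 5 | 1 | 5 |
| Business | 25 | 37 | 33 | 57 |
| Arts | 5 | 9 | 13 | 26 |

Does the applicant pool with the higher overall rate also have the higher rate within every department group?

Law: Pool B 2/5 = 40.0%, the domestic pool 1/5 = 20.0% → Pool B
Business: Pool B 25/37 = 67.6%, the domestic pool 33/57 = 57.9% → Pool B
Arts: Pool B 5/9 = 55.6%, the domestic pool 13/26 = 50.0% → Pool B
Overall: Pool B 32/51 = 62.7%, the domestic pool 47/88 = 53.4% → Pool B
Pool B wins overall and in every department group — no reversal.

Yes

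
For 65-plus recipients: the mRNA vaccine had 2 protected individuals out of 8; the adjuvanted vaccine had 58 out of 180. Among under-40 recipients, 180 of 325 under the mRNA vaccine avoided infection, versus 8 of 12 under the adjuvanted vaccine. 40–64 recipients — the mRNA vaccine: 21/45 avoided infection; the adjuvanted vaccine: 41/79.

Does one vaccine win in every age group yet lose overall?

65-plus: the mRNA vaccine 2/8 = 25.0%, the adjuvanted vaccine 58/180 = 32.2% → the adjuvanted vaccine
Under-40: the mRNA vaccine 180/325 = 55.4%, the adjuvanted vaccine 8/12 = 66.7% → the adjuvanted vaccine
40–64: the mRNA vaccine 21/45 = 46.7%, the adjuvanted vaccine 41/79 = 51.9% → the adjuvanted vaccine
Overall: the mRNA vaccine 203/378 = 53.7%, the adjuvanted vaccine 107/271 = 39.5% → the mRNA vaccine
The adjuvanted vaccine wins each age group but the mRNA vaccine wins overall — the comparison reverses. The adjuvanted vaccine's recipients skew toward 65-plus, which has a lower base rate.

Yes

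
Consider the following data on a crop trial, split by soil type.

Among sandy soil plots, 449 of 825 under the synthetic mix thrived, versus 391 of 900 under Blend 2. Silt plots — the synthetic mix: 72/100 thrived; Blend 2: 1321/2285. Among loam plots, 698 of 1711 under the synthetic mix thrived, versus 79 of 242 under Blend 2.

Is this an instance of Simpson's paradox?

Yes

Sandy soil: the synthetic mix 449/825 = 54.4%, Blend 2 391/900 = 43.4% → the synthetic mix
Silt: the synthetic mix 72/100 = 72.0%, Blend 2 1321/2285 = 57.8% → the synthetic mix
Loam: the synthetic mix 698/1711 = 40.8%, Blend 2 79/242 = 32.6% → the synthetic mix
Overall: the synthetic mix 1219/2636 = 46.2%, Blend 2 1791/3427 = 52.3% → Blend 2
The synthetic mix wins each soil group but Blend 2 wins overall — the comparison reverses. The synthetic mix's plots skew toward loam, which has a lower base rate.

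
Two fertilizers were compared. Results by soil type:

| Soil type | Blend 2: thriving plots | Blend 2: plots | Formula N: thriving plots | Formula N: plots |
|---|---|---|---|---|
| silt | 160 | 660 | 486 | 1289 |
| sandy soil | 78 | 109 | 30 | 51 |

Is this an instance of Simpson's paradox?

Silt: Blend 2 160/660 = 24.2%, Formula N 486/1289 = 37.7% → Formula N
Sandy soil: Blend 2 78/109 = 71.6%, Formula N 30/51 = 58.8% → Blend 2
Overall: Blend 2 238/769 = 30.9%, Formula N 516/1340 = 38.5% → Formula N
Neither sweeps: Blend 2 wins 1 of 2 groups, Formula N wins 1. Formula N wins overall but not every group — no Simpson reversal.

No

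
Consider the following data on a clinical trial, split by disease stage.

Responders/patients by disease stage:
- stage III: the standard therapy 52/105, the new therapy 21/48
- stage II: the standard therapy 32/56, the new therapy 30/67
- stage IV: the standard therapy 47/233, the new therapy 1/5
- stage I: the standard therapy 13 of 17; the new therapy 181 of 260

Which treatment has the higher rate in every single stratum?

Stage III: the standard therapy 52/105 = 49.5%, the new therapy 21/48 = 43.8% → the standard therapy
Stage II: the standard therapy 32/56 = 57.1%, the new therapy 30/67 = 44.8% → the standard therapy
Stage IV: the standard therapy 47/233 = 20.2%, the new therapy 1/5 = 20.0% → the standard therapy
Stage I: the standard therapy 13/17 = 76.5%, the new therapy 181/260 = 69.6% → the standard therapy
The standard therapy has the higher rate in all 4 groups.

the standard therapy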